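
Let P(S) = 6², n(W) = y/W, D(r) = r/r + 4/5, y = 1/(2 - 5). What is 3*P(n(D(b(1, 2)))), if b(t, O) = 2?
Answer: 108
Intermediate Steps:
y = -⅓ (y = 1/(-3) = -⅓ ≈ -0.33333)
D(r) = 9/5 (D(r) = 1 + 4*(⅕) = 1 + ⅘ = 9/5)
n(W) = -1/(3*W)
P(S) = 36
3*P(n(D(b(1, 2)))) = 3*36 = 108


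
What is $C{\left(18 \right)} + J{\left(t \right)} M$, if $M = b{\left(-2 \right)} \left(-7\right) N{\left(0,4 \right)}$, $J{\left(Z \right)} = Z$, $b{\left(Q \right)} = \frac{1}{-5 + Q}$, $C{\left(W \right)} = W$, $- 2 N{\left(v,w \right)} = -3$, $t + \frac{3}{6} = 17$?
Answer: $\frac{171}{4} \approx 42.75$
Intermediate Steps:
$t = \frac{33}{2}$ ($t = - \frac{1}{2} + 17 = \frac{33}{2} \approx 16.5$)
$N{\left(v,w \right)} = \frac{3}{2}$ ($N{\left(v,w \right)} = \left(- \frac{1}{2}\right) \left(-3\right) = \frac{3}{2}$)
$M = \frac{3}{2}$ ($M = \frac{1}{-5 - 2} \left(-7\right) \frac{3}{2} = \frac{1}{-7} \left(-7\right) \frac{3}{2} = \left(- \frac{1}{7}\right) \left(-7\right) \frac{3}{2} = 1 \cdot \frac{3}{2} = \frac{3}{2} \approx 1.5$)
$C{\left(18 \right)} + J{\left(t \right)} M = 18 + \frac{33}{2} \cdot \frac{3}{2} = 18 + \frac{99}{4} = \frac{171}{4}$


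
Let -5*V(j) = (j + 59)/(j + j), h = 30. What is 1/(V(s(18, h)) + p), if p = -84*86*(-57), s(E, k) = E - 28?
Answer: 100/41176849 ≈ 2.4285e-6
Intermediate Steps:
s(E, k) = -28 + E
V(j) = -(59 + j)/(10*j) (V(j) = -(j + 59)/(5*(j + j)) = -(59 + j)/(5*(2*j)) = -(59 + j)*1/(2*j)/5 = -(59 + j)/(10*j))
p = 411768 (p = -7224*(-57) = 411768)
1/(V(s(18, h)) + p) = 1/((-59 - (-28 + 18))/(10*(-28 + 18)) + 411768) = 1/((⅒)*(-59 - 1*(-10))/(-10) + 411768) = 1/((⅒)*(-⅒)*(-59 + 10) + 411768) = 1/((⅒)*(-⅒)*(-49) + 411768) = 1/(49/100 + 411768) = 1/(41176849/100) = 100/41176849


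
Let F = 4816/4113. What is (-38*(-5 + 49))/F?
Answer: -859617/602 ≈ -1427.9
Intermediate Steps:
F = 4816/4113 (F = 4816*(1/4113) = 4816/4113 ≈ 1.1709)
(-38*(-5 + 49))/F = (-38*(-5 + 49))/(4816/4113) = -38*44*(4113/4816) = -1672*4113/4816 = -859617/602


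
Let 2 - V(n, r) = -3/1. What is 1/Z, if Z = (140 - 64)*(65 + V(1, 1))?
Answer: 1/5320 ≈ 0.00018797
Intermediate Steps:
V(n, r) = 5 (V(n, r) = 2 - (-3)/1 = 2 - (-3) = 2 - 1*(-3) = 2 + 3 = 5)
Z = 5320 (Z = (140 - 64)*(65 + 5) = 76*70 = 5320)
1/Z = 1/5320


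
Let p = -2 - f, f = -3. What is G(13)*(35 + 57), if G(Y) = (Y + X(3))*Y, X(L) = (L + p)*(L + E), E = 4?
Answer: 49036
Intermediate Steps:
p = 1 (p = -2 - 1*(-3) = -2 + 3 = 1)
X(L) = (1 + L)*(4 + L) (X(L) = (L + 1)*(L + 4) = (1 + L)*(4 + L))
G(Y) = Y*(28 + Y) (G(Y) = (Y + (4 + 3² + 5*3))*Y = (Y + (4 + 9 + 15))*Y = (Y + 28)*Y = (28 + Y)*Y = Y*(28 + Y))
G(13)*(35 + 57) = (13*(28 + 13))*(35 + 57) = (13*41)*92 = 533*92 = 49036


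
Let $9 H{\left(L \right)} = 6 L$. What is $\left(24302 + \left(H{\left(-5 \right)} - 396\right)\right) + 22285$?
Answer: $\frac{138563}{3} \approx 46188.0$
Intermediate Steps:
$H{\left(L \right)} = \frac{2 L}{3}$ ($H{\left(L \right)} = \frac{6 L}{9} = \frac{2 L}{3}$)
$\left(24302 + \left(H{\left(-5 \right)} - 396\right)\right) + 22285 = \left(24302 + \left(\frac{2}{3} \left(-5\right) - 396\right)\right) + 22285 = \left(24302 - \frac{1198}{3}\right) + 22285 = \frac{71708}{3} + 22285 = \frac{138563}{3}$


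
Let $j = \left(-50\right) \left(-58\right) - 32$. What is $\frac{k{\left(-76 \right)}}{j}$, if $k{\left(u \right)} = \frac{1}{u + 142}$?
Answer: $\frac{1}{189288} \approx 5.283 \cdot 10^{-6}$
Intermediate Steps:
$j = 2868$ ($j = 2900 - 32 = 2868$)
$k{\left(u \right)} = \frac{1}{142 + u}$
$\frac{k{\left(-76 \right)}}{j} = \frac{1}{\left(142 - 76\right) 2868} = \frac{1}{66} \cdot \frac{1}{2868} = \frac{1}{189288}$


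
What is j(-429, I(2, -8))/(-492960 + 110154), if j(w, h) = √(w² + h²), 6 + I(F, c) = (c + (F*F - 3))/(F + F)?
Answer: -√2945617/1531224 ≈ -0.0011209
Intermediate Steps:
I(F, c) = -6 + (-3 + c + F²)/(2*F) (I(F, c) = -6 + (c + (F*F - 3))/(F + F) = -6 + (c + (F² - 3))/((2*F)) = -6 + (c + (-3 + F²))*(1/(2*F)) = -6 + (-3 + c + F²)*(1/(2*F)) = -6 + (-3 + c + F²)/(2*F))
j(w, h) = √(h² + w²)
j(-429, I(2, -8))/(-492960 + 110154) = √(((½)*(-3 - 8 + 2*(-12 + 2))/2)² + (-429)²)/(-492960 + 110154) = √(((½)*(½)*(-3 - 8 + 2*(-10)))² + 184041)/(-382806) = √(((½)*(½)*(-3 - 8 - 20))² + 184041)*(-1/382806) = √(((½)*(½)*(-31))² + 184041)*(-1/382806) = √((-31/4)² + 184041)*(-1/382806) = √(961/16 + 184041)*(-1/382806) = √(2945617/16)*(-1/382806) = (√2945617/4)*(-1/382806) = -√2945617/1531224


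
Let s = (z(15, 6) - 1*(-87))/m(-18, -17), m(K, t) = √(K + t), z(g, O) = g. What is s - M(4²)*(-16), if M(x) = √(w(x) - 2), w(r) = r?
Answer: 16*√14 - 102*I*√35/35 ≈ 59.867 - 17.241*I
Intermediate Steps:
s = -102*I*√35/35 (s = (15 - 1*(-87))/(√(-18 - 17)) = (15 + 87)/(√(-35)) = 102/((I*√35)) = 102*(-I*√35/35) = -102*I*√35/35 ≈ -17.241*I)
M(x) = √(-2 + x) (M(x) = √(x - 2) = √(-2 + x))
s - M(4²)*(-16) = -102*I*√35/35 - √(-2 + 4²)*(-16) = -102*I*√35/35 - √(-2 + 16)*(-16) = -102*I*√35/35 - √14*(-16) = -102*I*√35/35 - (-16)*√14 = -102*I*√35/35 + 16*√14 = 16*√14 - 102*I*√35/35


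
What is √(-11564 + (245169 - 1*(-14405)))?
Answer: √248010 ≈ 498.01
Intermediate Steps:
√(-11564 + (245169 - 1*(-14405))) = √(-11564 + (245169 + 14405)) = √(-11564 + 259574) = √248010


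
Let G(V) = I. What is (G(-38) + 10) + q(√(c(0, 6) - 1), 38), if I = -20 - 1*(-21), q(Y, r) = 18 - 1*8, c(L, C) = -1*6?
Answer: 21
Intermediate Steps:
c(L, C) = -6
q(Y, r) = 10 (q(Y, r) = 18 - 8 = 10)
I = 1 (I = -20 + 21 = 1)
G(V) = 1
(G(-38) + 10) + q(√(c(0, 6) - 1), 38) = (1 + 10) + 10 = 11 + 10 = 21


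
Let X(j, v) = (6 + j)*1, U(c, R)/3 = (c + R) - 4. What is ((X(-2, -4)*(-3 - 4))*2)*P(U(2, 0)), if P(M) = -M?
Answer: -336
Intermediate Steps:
U(c, R) = -12 + 3*R + 3*c (U(c, R) = 3*((c + R) - 4) = 3*((R + c) - 4) = 3*(-4 + R + c) = -12 + 3*R + 3*c)
X(j, v) = 6 + j
((X(-2, -4)*(-3 - 4))*2)*P(U(2, 0)) = (((6 - 2)*(-3 - 4))*2)*(-(-12 + 3*0 + 3*2)) = ((4*(-7))*2)*(-(-12 + 0 + 6)) = (-28*2)*(-1*(-6)) = -56*6 = -336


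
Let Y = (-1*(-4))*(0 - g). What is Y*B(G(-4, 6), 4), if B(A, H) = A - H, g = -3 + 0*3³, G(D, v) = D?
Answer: -96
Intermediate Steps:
g = -3 (g = -3 + 0*27 = -3 + 0 = -3)
Y = 12 (Y = (-1*(-4))*(0 - 1*(-3)) = 4*(0 + 3) = 4*3 = 12)
Y*B(G(-4, 6), 4) = 12*(-4 - 1*4) = 12*(-4 - 4) = 12*(-8) = -96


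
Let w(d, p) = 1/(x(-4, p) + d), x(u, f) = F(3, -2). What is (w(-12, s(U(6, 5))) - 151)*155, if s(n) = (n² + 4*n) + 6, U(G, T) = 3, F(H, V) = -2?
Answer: -327825/14 ≈ -23416.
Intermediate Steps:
x(u, f) = -2
s(n) = 6 + n² + 4*n
w(d, p) = 1/(-2 + d)
(w(-12, s(U(6, 5))) - 151)*155 = (1/(-2 - 12) - 151)*155 = (1/(-14) - 151)*155 = (-1/14 - 151)*155 = -2115/14*155 = -327825/14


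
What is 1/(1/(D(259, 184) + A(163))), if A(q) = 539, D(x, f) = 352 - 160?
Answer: 731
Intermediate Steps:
D(x, f) = 192
1/(1/(D(259, 184) + A(163))) = 1/(1/(192 + 539)) = 1/(1/731) = 731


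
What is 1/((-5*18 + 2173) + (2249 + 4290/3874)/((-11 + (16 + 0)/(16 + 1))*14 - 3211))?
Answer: 8490169/17679322505 ≈ 0.00048023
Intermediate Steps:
1/((-5*18 + 2173) + (2249 + 4290/3874)/((-11 + (16 + 0)/(16 + 1))*14 - 3211)) = 1/((-90 + 2173) + (2249 + 4290*(1/3874))/((-11 + 16/17)*14 - 3211)) = 1/(2083 + (2249 + 165/149)/((-11 + 16*(1/17))*14 - 3211)) = 1/(2083 + 335266/(149*((-11 + 16/17)*14 - 3211))) = 1/(2083 + 335266/(149*(-171/17*14 - 3211))) = 1/(2083 + 335266/(149*(-2394/17 - 3211))) = 1/(2083 + 335266/(149*(-56981/17))) = 1/(2083 + (335266/149)*(-17/56981)) = 1/(2083 - 5699522/8490169) = 1/(17679322505/8490169) = 8490169/17679322505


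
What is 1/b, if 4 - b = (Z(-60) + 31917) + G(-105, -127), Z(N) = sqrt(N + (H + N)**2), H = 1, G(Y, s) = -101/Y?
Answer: -351851430/11228935416631 + 11025*sqrt(3421)/11228935416631 ≈ -3.1277e-5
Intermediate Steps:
Z(N) = sqrt(N + (1 + N)**2)
b = -3350966/105 - sqrt(3421) (b = 4 - ((sqrt(-60 + (1 - 60)**2) + 31917) - 101/(-105)) = 4 - ((sqrt(-60 + (-59)**2) + 31917) - 101*(-1/105)) = 4 - ((sqrt(-60 + 3481) + 31917) + 101/105) = 4 - ((sqrt(3421) + 31917) + 101/105) = 4 - ((31917 + sqrt(3421)) + 101/105) = 4 - (3351386/105 + sqrt(3421)) = 4 + (-3351386/105 - sqrt(3421)) = -3350966/105 - sqrt(3421) ≈ -31972.)
1/b = 1/(-3350966/105 - sqrt(3421))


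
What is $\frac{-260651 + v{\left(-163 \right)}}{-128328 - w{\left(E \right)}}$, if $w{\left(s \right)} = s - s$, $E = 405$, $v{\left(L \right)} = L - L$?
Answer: $\frac{260651}{128328} \approx 2.0311$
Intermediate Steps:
$v{\left(L \right)} = 0$
$w{\left(s \right)} = 0$
$\frac{-260651 + v{\left(-163 \right)}}{-128328 - w{\left(E \right)}} = \frac{-260651 + 0}{-128328 - 0} = - \frac{260651}{-128328 + 0} = - \frac{260651}{-128328} = \left(-260651\right) \left(- \frac{1}{128328}\right) = \frac{260651}{128328}$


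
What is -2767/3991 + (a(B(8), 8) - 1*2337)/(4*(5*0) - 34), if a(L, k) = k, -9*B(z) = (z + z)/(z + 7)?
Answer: 541233/7982 ≈ 67.807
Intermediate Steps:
B(z) = -2*z/(9*(7 + z)) (B(z) = -(z + z)/(9*(z + 7)) = -2*z/(9*(7 + z)))
-2767/3991 + (a(B(8), 8) - 1*2337)/(4*(5*0) - 34) = -2767/3991 + (8 - 1*2337)/(4*(5*0) - 34) = -2767*1/3991 + (8 - 2337)/(4*0 - 34) = -2767/3991 - 2329/(0 - 34) = -2767/3991 - 2329/(-34) = -2767/3991 - 2329*(-1/34) = -2767/3991 + 137/2 = 541233/7982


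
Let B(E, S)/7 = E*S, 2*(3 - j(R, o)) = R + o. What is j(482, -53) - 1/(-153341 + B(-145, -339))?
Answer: -40342357/190744 ≈ -211.50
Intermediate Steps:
j(R, o) = 3 - R/2 - o/2 (j(R, o) = 3 - (R + o)/2 = 3 + (-R/2 - o/2) = 3 - R/2 - o/2)
B(E, S) = 7*E*S (B(E, S) = 7*(E*S) = 7*E*S)
j(482, -53) - 1/(-153341 + B(-145, -339)) = (3 - 1/2*482 - 1/2*(-53)) - 1/(-153341 + 7*(-145)*(-339)) = (3 - 241 + 53/2) - 1/(-153341 + 344085) = -423/2 - 1/190744 = -40342357/190744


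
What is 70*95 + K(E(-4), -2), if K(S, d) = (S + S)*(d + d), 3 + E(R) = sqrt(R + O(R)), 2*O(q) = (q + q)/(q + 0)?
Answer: 6674 - 8*I*sqrt(3) ≈ 6674.0 - 13.856*I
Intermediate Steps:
O(q) = 1 (O(q) = ((q + q)/(q + 0))/2 = ((2*q)/q)/2 = (1/2)*2 = 1)
E(R) = -3 + sqrt(1 + R) (E(R) = -3 + sqrt(R + 1) = -3 + sqrt(1 + R))
K(S, d) = 4*S*d (K(S, d) = (2*S)*(2*d) = 4*S*d)
70*95 + K(E(-4), -2) = 70*95 + 4*(-3 + sqrt(1 - 4))*(-2) = 6650 + 4*(-3 + sqrt(-3))*(-2) = 6650 + 4*(-3 + I*sqrt(3))*(-2) = 6650 + (24 - 8*I*sqrt(3)) = 6674 - 8*I*sqrt(3)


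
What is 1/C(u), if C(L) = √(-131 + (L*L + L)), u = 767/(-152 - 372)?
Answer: -524*I*√1431323/7156615 ≈ -0.087598*I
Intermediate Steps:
u = -767/524 (u = 767/(-524) = 767*(-1/524) = -767/524 ≈ -1.4637)
C(L) = √(-131 + L + L²) (C(L) = √(-131 + (L² + L)) = √(-131 + (L + L²)) = √(-131 + L + L²))
1/C(u) = 1/(√(-131 - 767/524 + (-767/524)²)) = 1/(√(-131 - 767/524 + 588289/274576)) = 1/(√(-35783075/274576)) = 1/(5*I*√1431323/524) = -524*I*√1431323/7156615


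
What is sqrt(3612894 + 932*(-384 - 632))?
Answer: sqrt(2665982) ≈ 1632.8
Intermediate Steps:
sqrt(3612894 + 932*(-384 - 632)) = sqrt(3612894 + 932*(-1016)) = sqrt(3612894 - 946912) = sqrt(2665982)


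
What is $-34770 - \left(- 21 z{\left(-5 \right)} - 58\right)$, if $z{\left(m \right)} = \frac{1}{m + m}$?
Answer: $- \frac{347141}{10} \approx -34714.0$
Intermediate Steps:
$z{\left(m \right)} = \frac{1}{2 m}$
$-34770 - \left(- 21 z{\left(-5 \right)} - 58\right) = -34770 - \left(- 21 \frac{1}{2 \left(-5\right)} - 58\right) = -34770 - \left(- 21 \cdot \frac{1}{2} \left(- \frac{1}{5}\right) - 58\right) = -34770 - \left(\left(-21\right) \left(- \frac{1}{10}\right) - 58\right) = -34770 - \left(\frac{21}{10} - 58\right) = -34770 - - \frac{559}{10} = -34770 + \frac{559}{10} = - \frac{347141}{10}$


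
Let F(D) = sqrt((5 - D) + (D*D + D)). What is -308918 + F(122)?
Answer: -308918 + sqrt(14889) ≈ -3.0880e+5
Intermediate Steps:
F(D) = sqrt(5 + D**2) (F(D) = sqrt((5 - D) + (D**2 + D)) = sqrt((5 - D) + (D + D**2)) = sqrt(5 + D**2))
-308918 + F(122) = -308918 + sqrt(5 + 122**2) = -308918 + sqrt(5 + 14884) = -308918 + sqrt(14889)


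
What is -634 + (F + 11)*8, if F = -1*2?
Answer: -562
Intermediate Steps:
F = -2
-634 + (F + 11)*8 = -634 + (-2 + 11)*8 = -634 + 9*8 = -634 + 72 = -562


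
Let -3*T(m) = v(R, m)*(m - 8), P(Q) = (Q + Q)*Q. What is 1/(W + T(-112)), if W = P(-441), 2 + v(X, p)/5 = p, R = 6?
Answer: 1/366162 ≈ 2.7310e-6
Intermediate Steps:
v(X, p) = -10 + 5*p
P(Q) = 2*Q² (P(Q) = (2*Q)*Q = 2*Q²)
W = 388962 (W = 2*(-441)² = 2*194481 = 388962)
T(m) = -(-10 + 5*m)*(-8 + m)/3 (T(m) = -(-10 + 5*m)*(m - 8)/3 = -(-10 + 5*m)*(-8 + m)/3)
1/(W + T(-112)) = 1/(388962 - 5*(-8 - 112)*(-2 - 112)/3) = 1/(388962 - 5/3*(-120)*(-114)) = 1/(388962 - 22800) = 1/366162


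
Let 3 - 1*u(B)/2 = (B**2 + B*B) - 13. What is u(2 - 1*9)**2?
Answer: 26896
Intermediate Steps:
u(B) = 32 - 4*B**2 (u(B) = 6 - 2*((B**2 + B*B) - 13) = 6 - 2*((B**2 + B**2) - 13) = 6 - 2*(2*B**2 - 13) = 6 - 2*(-13 + 2*B**2) = 6 + (26 - 4*B**2) = 32 - 4*B**2)
u(2 - 1*9)**2 = (32 - 4*(2 - 1*9)**2)**2 = (32 - 4*(2 - 9)**2)**2 = (32 - 4*(-7)**2)**2 = (32 - 4*49)**2 = (32 - 196)**2 = (-164)**2 = 26896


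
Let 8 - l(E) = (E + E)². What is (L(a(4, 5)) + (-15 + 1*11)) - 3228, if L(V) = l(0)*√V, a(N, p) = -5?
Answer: -3232 + 8*I*√5 ≈ -3232.0 + 17.889*I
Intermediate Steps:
l(E) = 8 - 4*E² (l(E) = 8 - (E + E)² = 8 - (2*E)² = 8 - 4*E²)
L(V) = 8*√V (L(V) = (8 - 4*0²)*√V = (8 - 4*0)*√V = (8 + 0)*√V = 8*√V)
(L(a(4, 5)) + (-15 + 1*11)) - 3228 = (8*√(-5) + (-15 + 1*11)) - 3228 = (8*(I*√5) + (-15 + 11)) - 3228 = (8*I*√5 - 4) - 3228 = (-4 + 8*I*√5) - 3228 = -3232 + 8*I*√5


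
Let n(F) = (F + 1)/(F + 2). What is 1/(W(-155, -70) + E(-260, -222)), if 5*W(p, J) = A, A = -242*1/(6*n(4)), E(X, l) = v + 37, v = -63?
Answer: -25/892 ≈ -0.028027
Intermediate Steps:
E(X, l) = -26 (E(X, l) = -63 + 37 = -26)
n(F) = (1 + F)/(2 + F)
A = -242/5 (A = -242*(2 + 4)/(6*(1 + 4)) = -242/(6*(5/6)) = -242/(6*((⅙)*5)) = -242/(6*(⅚)) = -242/5 ≈ -48.400)
W(p, J) = -242/25 (W(p, J) = (⅕)*(-242/5) = -242/25)
1/(W(-155, -70) + E(-260, -222)) = 1/(-242/25 - 26) = 1/(-892/25) = -25/892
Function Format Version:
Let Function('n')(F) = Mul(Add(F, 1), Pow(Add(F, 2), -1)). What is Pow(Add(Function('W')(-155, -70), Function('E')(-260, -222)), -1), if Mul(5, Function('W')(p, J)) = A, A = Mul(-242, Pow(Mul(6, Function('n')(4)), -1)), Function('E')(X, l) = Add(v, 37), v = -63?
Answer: Rational(-25, 892) ≈ -0.028027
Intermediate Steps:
Function('E')(X, l) = -26 (Function('E')(X, l) = Add(-63, 37) = -26)
Function('n')(F) = Mul(Pow(Add(2, F), -1), Add(1, F)) (Function('n')(F) = Mul(Add(1, F), Pow(Add(2, F), -1)) = Mul(Pow(Add(2, F), -1), Add(1, F)))
A = Rational(-242, 5) (A = Mul(-242, Pow(Mul(6, Mul(Pow(Add(2, 4), -1), Add(1, 4))), -1)) = Mul(-242, Pow(Mul(6, Mul(Pow(6, -1), 5)), -1)) = Mul(-242, Pow(Mul(6, Mul(Rational(1, 6), 5)), -1)) = Mul(-242, Pow(Mul(6, Rational(5, 6)), -1)) = Mul(-242, Pow(5, -1)) = Mul(-242, Rational(1, 5)) = Rational(-242, 5) ≈ -48.400)
Function('W')(p, J) = Rational(-242, 25) (Function('W')(p, J) = Mul(Rational(1, 5), Rational(-242, 5)) = Rational(-242, 25))
Pow(Add(Function('W')(-155, -70), Function('E')(-260, -222)), -1) = Pow(Add(Rational(-242, 25), -26), -1) = Pow(Rational(-892, 25), -1) = Rational(-25, 892)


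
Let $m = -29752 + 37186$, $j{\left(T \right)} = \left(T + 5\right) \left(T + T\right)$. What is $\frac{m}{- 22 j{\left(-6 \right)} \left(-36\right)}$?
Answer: $\frac{413}{528} \approx 0.7822$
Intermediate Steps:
$j{\left(T \right)} = 2 T \left(5 + T\right)$ ($j{\left(T \right)} = \left(5 + T\right) 2 T = 2 T \left(5 + T\right)$)
$m = 7434$
$\frac{m}{- 22 j{\left(-6 \right)} \left(-36\right)} = \frac{7434}{- 22 \cdot 2 \left(-6\right) \left(5 - 6\right) \left(-36\right)} = \frac{7434}{- 22 \cdot 2 \left(-6\right) \left(-1\right) \left(-36\right)} = \frac{7434}{\left(-22\right) 12 \left(-36\right)} = \frac{7434}{\left(-264\right) \left(-36\right)} = \frac{7434}{9504} = 7434 \cdot \frac{1}{9504} = \frac{413}{528}$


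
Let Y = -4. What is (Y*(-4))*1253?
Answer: 20048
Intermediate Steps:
(Y*(-4))*1253 = -4*(-4)*1253 = 16*1253 = 20048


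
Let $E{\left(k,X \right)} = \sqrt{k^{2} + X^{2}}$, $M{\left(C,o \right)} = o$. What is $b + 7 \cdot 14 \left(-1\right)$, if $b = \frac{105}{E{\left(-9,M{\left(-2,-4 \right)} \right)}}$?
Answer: $-98 + \frac{105 \sqrt{97}}{97} \approx -87.339$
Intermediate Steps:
$E{\left(k,X \right)} = \sqrt{X^{2} + k^{2}}$
$b = \frac{105 \sqrt{97}}{97}$ ($b = \frac{105}{\sqrt{\left(-4\right)^{2} + \left(-9\right)^{2}}} = \frac{105}{\sqrt{16 + 81}} = \frac{105}{\sqrt{97}} = 105 \frac{\sqrt{97}}{97} = \frac{105 \sqrt{97}}{97} \approx 10.661$)
$b + 7 \cdot 14 \left(-1\right) = \frac{105 \sqrt{97}}{97} + 7 \cdot 14 \left(-1\right) = \frac{105 \sqrt{97}}{97} + 7 \left(-14\right) = \frac{105 \sqrt{97}}{97} - 98 = -98 + \frac{105 \sqrt{97}}{97}$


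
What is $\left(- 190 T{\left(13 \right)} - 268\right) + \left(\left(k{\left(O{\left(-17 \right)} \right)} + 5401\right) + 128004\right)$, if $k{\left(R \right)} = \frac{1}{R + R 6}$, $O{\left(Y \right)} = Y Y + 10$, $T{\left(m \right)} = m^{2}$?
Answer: $\frac{211449512}{2093} \approx 1.0103 \cdot 10^{5}$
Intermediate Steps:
$O{\left(Y \right)} = 10 + Y^{2}$ ($O{\left(Y \right)} = Y^{2} + 10 = 10 + Y^{2}$)
$k{\left(R \right)} = \frac{1}{7 R}$ ($k{\left(R \right)} = \frac{1}{R + 6 R} = \frac{1}{7 R}$)
$\left(- 190 T{\left(13 \right)} - 268\right) + \left(\left(k{\left(O{\left(-17 \right)} \right)} + 5401\right) + 128004\right) = \left(- 190 \cdot 13^{2} - 268\right) + \left(\left(\frac{1}{7 \left(10 + \left(-17\right)^{2}\right)} + 5401\right) + 128004\right) = \left(\left(-190\right) 169 - 268\right) + \left(\left(\frac{1}{7 \left(10 + 289\right)} + 5401\right) + 128004\right) = \left(-32110 - 268\right) + \left(\left(\frac{1}{7 \cdot 299} + 5401\right) + 128004\right) = -32378 + \left(\left(\frac{1}{7} \cdot \frac{1}{299} + 5401\right) + 128004\right) = -32378 + \left(\left(\frac{1}{2093} + 5401\right) + 128004\right) = -32378 + \left(\frac{11304294}{2093} + 128004\right) = -32378 + \frac{279216666}{2093} = \frac{211449512}{2093}$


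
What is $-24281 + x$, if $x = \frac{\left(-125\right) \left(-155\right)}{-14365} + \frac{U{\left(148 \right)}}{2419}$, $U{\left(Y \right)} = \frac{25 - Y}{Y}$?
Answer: $- \frac{609172166235}{25087036} \approx -24282.0$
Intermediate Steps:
$U{\left(Y \right)} = \frac{25 - Y}{Y}$
$x = - \frac{33845119}{25087036}$ ($x = \frac{\left(-125\right) \left(-155\right)}{-14365} + \frac{\frac{1}{148} \left(25 - 148\right)}{2419} = 19375 \left(- \frac{1}{14365}\right) + \frac{25 - 148}{148} \cdot \frac{1}{2419} = - \frac{3875}{2873} + \frac{1}{148} \left(-123\right) \frac{1}{2419} = - \frac{3875}{2873} - \frac{3}{8732} = - \frac{33845119}{25087036} \approx -1.3491$)
$-24281 + x = -24281 - \frac{33845119}{25087036} = - \frac{609172166235}{25087036}$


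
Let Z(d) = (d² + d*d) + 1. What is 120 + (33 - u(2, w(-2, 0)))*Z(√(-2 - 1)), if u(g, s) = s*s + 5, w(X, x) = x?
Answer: -20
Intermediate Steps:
u(g, s) = 5 + s² (u(g, s) = s² + 5 = 5 + s²)
Z(d) = 1 + 2*d² (Z(d) = (d² + d²) + 1 = 2*d² + 1 = 1 + 2*d²)
120 + (33 - u(2, w(-2, 0)))*Z(√(-2 - 1)) = 120 + (33 - (5 + 0²))*(1 + 2*(√(-2 - 1))²) = 120 + (33 - (5 + 0))*(1 + 2*(√(-3))²) = 120 + (33 - 1*5)*(1 + 2*(I*√3)²) = 120 + (33 - 5)*(1 + 2*(-3)) = 120 + 28*(1 - 6) = 120 + 28*(-5) = 120 - 140 = -20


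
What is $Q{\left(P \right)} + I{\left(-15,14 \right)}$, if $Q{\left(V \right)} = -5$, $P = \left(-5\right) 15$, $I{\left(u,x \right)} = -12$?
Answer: $-17$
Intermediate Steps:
$P = -75$
$Q{\left(P \right)} + I{\left(-15,14 \right)} = -5 - 12 = -17$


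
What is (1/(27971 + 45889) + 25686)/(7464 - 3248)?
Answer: 1897167961/311393760 ≈ 6.0925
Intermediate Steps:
(1/(27971 + 45889) + 25686)/(7464 - 3248) = (1/73860 + 25686)/4216 = (1/73860 + 25686)*(1/4216) = (1897167961/73860)*(1/4216) = 1897167961/311393760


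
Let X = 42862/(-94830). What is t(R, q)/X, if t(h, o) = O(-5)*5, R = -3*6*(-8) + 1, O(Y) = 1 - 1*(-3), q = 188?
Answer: -32700/739 ≈ -44.249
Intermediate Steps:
O(Y) = 4 (O(Y) = 1 + 3 = 4)
R = 145 (R = -18*(-8) + 1 = 144 + 1 = 145)
t(h, o) = 20 (t(h, o) = 4*5 = 20)
X = -739/1635 (X = 42862*(-1/94830) = -739/1635 ≈ -0.45199)
t(R, q)/X = 20/(-739/1635) = 20*(-1635/739) = -32700/739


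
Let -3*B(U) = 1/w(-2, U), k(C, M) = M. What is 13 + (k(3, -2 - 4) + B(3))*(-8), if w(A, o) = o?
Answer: 557/9 ≈ 61.889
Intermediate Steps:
B(U) = -1/(3*U)
13 + (k(3, -2 - 4) + B(3))*(-8) = 13 + ((-2 - 4) - ⅓/3)*(-8) = 13 + (-6 - ⅓*⅓)*(-8) = 13 + (-6 - ⅑)*(-8) = 13 - 55/9*(-8) = 13 + 440/9 = 557/9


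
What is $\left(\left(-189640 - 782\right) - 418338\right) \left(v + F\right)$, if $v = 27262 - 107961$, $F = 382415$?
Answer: $-183672632160$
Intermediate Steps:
$v = -80699$
$\left(\left(-189640 - 782\right) - 418338\right) \left(v + F\right) = \left(\left(-189640 - 782\right) - 418338\right) \left(-80699 + 382415\right) = \left(-190422 - 418338\right) 301716 = \left(-608760\right) 301716 = -183672632160$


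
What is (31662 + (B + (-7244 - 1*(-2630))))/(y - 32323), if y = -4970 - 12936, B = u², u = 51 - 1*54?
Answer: -9019/16743 ≈ -0.53867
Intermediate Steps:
u = -3 (u = 51 - 54 = -3)
B = 9 (B = (-3)² = 9)
y = -17906
(31662 + (B + (-7244 - 1*(-2630))))/(y - 32323) = (31662 + (9 + (-7244 - 1*(-2630))))/(-17906 - 32323) = (31662 + (9 + (-7244 + 2630)))/(-50229) = (31662 + (9 - 4614))*(-1/50229) = (31662 - 4605)*(-1/50229) = 27057*(-1/50229) = -9019/16743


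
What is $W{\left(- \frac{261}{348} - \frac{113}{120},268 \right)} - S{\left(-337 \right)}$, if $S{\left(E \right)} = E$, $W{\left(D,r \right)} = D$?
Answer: $\frac{40237}{120} \approx 335.31$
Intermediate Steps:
$W{\left(- \frac{261}{348} - \frac{113}{120},268 \right)} - S{\left(-337 \right)} = \left(- \frac{261}{348} - \frac{113}{120}\right) - -337 = \left(\left(-261\right) \frac{1}{348} - \frac{113}{120}\right) + 337 = \left(- \frac{3}{4} - \frac{113}{120}\right) + 337 = - \frac{203}{120} + 337 = \frac{40237}{120}$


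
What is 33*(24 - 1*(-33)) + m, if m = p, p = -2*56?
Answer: 1769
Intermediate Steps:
p = -112
m = -112
33*(24 - 1*(-33)) + m = 33*(24 - 1*(-33)) - 112 = 33*(24 + 33) - 112 = 33*57 - 112 = 1881 - 112 = 1769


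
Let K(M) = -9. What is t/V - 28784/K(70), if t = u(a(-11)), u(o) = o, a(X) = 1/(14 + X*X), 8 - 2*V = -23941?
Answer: 10340220242/3233115 ≈ 3198.2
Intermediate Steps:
V = 23949/2 (V = 4 - ½*(-23941) = 4 + 23941/2 = 23949/2 ≈ 11975.)
a(X) = 1/(14 + X²)
t = 1/135 (t = 1/(14 + (-11)²) = 1/(14 + 121) = 1/135 ≈ 0.0074074)
t/V - 28784/K(70) = 1/(135*(23949/2)) - 28784/(-9) = (1/135)*(2/23949) - 28784*(-⅑) = 2/3233115 + 28784/9 = 10340220242/3233115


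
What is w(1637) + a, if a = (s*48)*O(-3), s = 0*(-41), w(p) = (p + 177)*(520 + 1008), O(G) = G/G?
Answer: 2771792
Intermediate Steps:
O(G) = 1
w(p) = 270456 + 1528*p (w(p) = (177 + p)*1528 = 270456 + 1528*p)
s = 0
a = 0 (a = (0*48)*1 = 0*1 = 0)
w(1637) + a = (270456 + 1528*1637) + 0 = (270456 + 2501336) + 0 = 2771792 + 0 = 2771792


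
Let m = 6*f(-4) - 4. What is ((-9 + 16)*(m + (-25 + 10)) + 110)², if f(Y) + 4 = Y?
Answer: 128881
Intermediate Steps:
f(Y) = -4 + Y
m = -52 (m = 6*(-4 - 4) - 4 = 6*(-8) - 4 = -48 - 4 = -52)
((-9 + 16)*(m + (-25 + 10)) + 110)² = ((-9 + 16)*(-52 + (-25 + 10)) + 110)² = (7*(-52 - 15) + 110)² = (7*(-67) + 110)² = (-469 + 110)² = (-359)² = 128881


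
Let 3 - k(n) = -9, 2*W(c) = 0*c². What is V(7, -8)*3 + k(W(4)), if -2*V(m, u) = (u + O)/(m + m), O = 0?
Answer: 90/7 ≈ 12.857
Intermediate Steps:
W(c) = 0 (W(c) = (0*c²)/2 = (½)*0 = 0)
V(m, u) = -u/(4*m) (V(m, u) = -(u + 0)/(2*(m + m)) = -u/(2*(2*m)) = -u*1/(2*m)/2 = -u/(4*m))
k(n) = 12 (k(n) = 3 - 1*(-9) = 3 + 9 = 12)
V(7, -8)*3 + k(W(4)) = -¼*(-8)/7*3 + 12 = -¼*(-8)*⅐*3 + 12 = (2/7)*3 + 12 = 6/7 + 12 = 90/7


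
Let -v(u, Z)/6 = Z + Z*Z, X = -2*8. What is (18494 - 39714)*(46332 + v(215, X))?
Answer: -952608240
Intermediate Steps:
X = -16
v(u, Z) = -6*Z - 6*Z**2 (v(u, Z) = -6*(Z + Z*Z) = -6*(Z + Z**2) = -6*Z - 6*Z**2)
(18494 - 39714)*(46332 + v(215, X)) = (18494 - 39714)*(46332 - 6*(-16)*(1 - 16)) = -21220*(46332 - 6*(-16)*(-15)) = -21220*(46332 - 1440) = -21220*44892 = -952608240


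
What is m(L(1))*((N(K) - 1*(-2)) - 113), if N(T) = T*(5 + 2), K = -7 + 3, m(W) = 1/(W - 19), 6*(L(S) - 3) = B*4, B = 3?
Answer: 139/14 ≈ 9.9286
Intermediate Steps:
L(S) = 5 (L(S) = 3 + (3*4)/6 = 3 + (⅙)*12 = 3 + 2 = 5)
m(W) = 1/(-19 + W)
K = -4
N(T) = 7*T (N(T) = T*7 = 7*T)
m(L(1))*((N(K) - 1*(-2)) - 113) = ((7*(-4) - 1*(-2)) - 113)/(-19 + 5) = ((-28 + 2) - 113)/(-14) = -(-26 - 113)/14 = -1/14*(-139) = 139/14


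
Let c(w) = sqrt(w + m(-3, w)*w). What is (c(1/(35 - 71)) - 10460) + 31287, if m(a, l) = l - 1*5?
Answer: 20827 + sqrt(145)/36 ≈ 20827.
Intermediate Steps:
m(a, l) = -5 + l (m(a, l) = l - 5 = -5 + l)
c(w) = sqrt(w + w*(-5 + w)) (c(w) = sqrt(w + (-5 + w)*w) = sqrt(w + w*(-5 + w)))
(c(1/(35 - 71)) - 10460) + 31287 = (sqrt((-4 + 1/(35 - 71))/(35 - 71)) - 10460) + 31287 = (sqrt((-4 + 1/(-36))/(-36)) - 10460) + 31287 = (sqrt(-(-4 - 1/36)/36) - 10460) + 31287 = (sqrt(-1/36*(-145/36)) - 10460) + 31287 = (sqrt(145/1296) - 10460) + 31287 = (sqrt(145)/36 - 10460) + 31287 = (-10460 + sqrt(145)/36) + 31287 = 20827 + sqrt(145)/36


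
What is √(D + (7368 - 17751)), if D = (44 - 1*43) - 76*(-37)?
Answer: I*√7570 ≈ 87.006*I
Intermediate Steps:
D = 2813 (D = (44 - 43) + 2812 = 1 + 2812 = 2813)
√(D + (7368 - 17751)) = √(2813 + (7368 - 17751)) = √(2813 - 10383) = √(-7570) = I*√7570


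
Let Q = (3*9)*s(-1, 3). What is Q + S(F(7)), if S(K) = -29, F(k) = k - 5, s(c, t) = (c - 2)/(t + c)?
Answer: -139/2 ≈ -69.500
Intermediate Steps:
s(c, t) = (-2 + c)/(c + t)
F(k) = -5 + k
Q = -81/2 (Q = (3*9)*((-2 - 1)/(-1 + 3)) = 27*(-3/2) = -81/2 ≈ -40.500)
Q + S(F(7)) = -81/2 - 29 = -139/2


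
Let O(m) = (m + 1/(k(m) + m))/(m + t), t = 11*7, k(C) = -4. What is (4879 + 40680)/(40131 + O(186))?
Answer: 2180727094/1920944299 ≈ 1.1352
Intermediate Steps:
t = 77
O(m) = (m + 1/(-4 + m))/(77 + m) (O(m) = (m + 1/(-4 + m))/(m + 77) = (m + 1/(-4 + m))/(77 + m))
(4879 + 40680)/(40131 + O(186)) = (4879 + 40680)/(40131 + (1 + 186**2 - 4*186)/(-308 + 186**2 + 73*186)) = 45559/(40131 + (1 + 34596 - 744)/(-308 + 34596 + 13578)) = 45559/(40131 + 33853/47866) = 45559/(1920944299/47866) = 45559*(47866/1920944299) = 2180727094/1920944299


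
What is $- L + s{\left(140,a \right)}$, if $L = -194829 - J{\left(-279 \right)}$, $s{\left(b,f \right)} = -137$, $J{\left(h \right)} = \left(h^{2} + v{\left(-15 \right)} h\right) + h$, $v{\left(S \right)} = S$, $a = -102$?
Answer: $276439$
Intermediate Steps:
$J{\left(h \right)} = h^{2} - 14 h$ ($J{\left(h \right)} = \left(h^{2} - 15 h\right) + h = h^{2} - 14 h$)
$L = -276576$ ($L = -194829 - - 279 \left(-14 - 279\right) = -194829 - \left(-279\right) \left(-293\right) = -194829 - 81747 = -276576$)
$- L + s{\left(140,a \right)} = \left(-1\right) \left(-276576\right) - 137 = 276576 - 137 = 276439$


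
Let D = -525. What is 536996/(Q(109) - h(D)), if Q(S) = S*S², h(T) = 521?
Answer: 134249/323627 ≈ 0.41483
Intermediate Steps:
Q(S) = S³
536996/(Q(109) - h(D)) = 536996/(109³ - 1*521) = 536996/(1295029 - 521) = 536996/1294508 = 536996*(1/1294508) = 134249/323627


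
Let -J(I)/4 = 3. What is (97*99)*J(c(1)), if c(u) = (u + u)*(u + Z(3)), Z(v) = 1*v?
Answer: -115236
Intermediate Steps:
Z(v) = v
c(u) = 2*u*(3 + u) (c(u) = (u + u)*(u + 3) = (2*u)*(3 + u) = 2*u*(3 + u))
J(I) = -12 (J(I) = -4*3 = -12)
(97*99)*J(c(1)) = (97*99)*(-12) = 9603*(-12) = -115236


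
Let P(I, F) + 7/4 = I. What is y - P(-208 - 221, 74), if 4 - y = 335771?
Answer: -1341345/4 ≈ -3.3534e+5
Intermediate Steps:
P(I, F) = -7/4 + I
y = -335767 (y = 4 - 1*335771 = 4 - 335771 = -335767)
y - P(-208 - 221, 74) = -335767 - (-7/4 + (-208 - 221)) = -335767 - (-7/4 - 429) = -335767 - 1*(-1723/4) = -335767 + 1723/4 = -1341345/4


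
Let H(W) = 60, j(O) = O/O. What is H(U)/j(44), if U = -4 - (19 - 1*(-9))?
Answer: 60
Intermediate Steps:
j(O) = 1
U = -32 (U = -4 - (19 + 9) = -4 - 1*28 = -4 - 28 = -32)
H(U)/j(44) = 60/1 = 60*1 = 60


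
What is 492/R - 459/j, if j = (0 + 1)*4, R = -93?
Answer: -14885/124 ≈ -120.04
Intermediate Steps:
j = 4 (j = 1*4 = 4)
492/R - 459/j = 492/(-93) - 459/4 = 492*(-1/93) - 459*¼ = -164/31 - 459/4 = -14885/124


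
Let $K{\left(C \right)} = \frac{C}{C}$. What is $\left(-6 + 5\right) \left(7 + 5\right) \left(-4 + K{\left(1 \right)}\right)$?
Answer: $36$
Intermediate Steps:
$K{\left(C \right)} = 1$
$\left(-6 + 5\right) \left(7 + 5\right) \left(-4 + K{\left(1 \right)}\right) = \left(-6 + 5\right) \left(7 + 5\right) \left(-4 + 1\right) = \left(-1\right) 12 \left(-3\right) = \left(-12\right) \left(-3\right) = 36$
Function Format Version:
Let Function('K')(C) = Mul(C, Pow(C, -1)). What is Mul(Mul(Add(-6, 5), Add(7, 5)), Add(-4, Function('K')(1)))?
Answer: 36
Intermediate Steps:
Function('K')(C) = 1
Mul(Mul(Add(-6, 5), Add(7, 5)), Add(-4, Function('K')(1))) = Mul(Mul(Add(-6, 5), Add(7, 5)), Add(-4, 1)) = Mul(Mul(-1, 12), -3) = Mul(-12, -3) = 36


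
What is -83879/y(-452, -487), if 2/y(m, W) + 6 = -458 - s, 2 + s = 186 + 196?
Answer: 35396938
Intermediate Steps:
s = 380 (s = -2 + (186 + 196) = -2 + 382 = 380)
y(m, W) = -1/422 (y(m, W) = 2/(-6 + (-458 - 1*380)) = 2/(-6 + (-458 - 380)) = 2/(-6 - 838) = 2/(-844) = 2*(-1/844) = -1/422)
-83879/y(-452, -487) = -83879/(-1/422) = -83879*(-422) = 35396938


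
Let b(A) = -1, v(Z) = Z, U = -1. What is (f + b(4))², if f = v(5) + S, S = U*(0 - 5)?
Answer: 81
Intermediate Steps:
S = 5 (S = -(0 - 5) = -1*(-5) = 5)
f = 10 (f = 5 + 5 = 10)
(f + b(4))² = (10 - 1)² = 9² = 81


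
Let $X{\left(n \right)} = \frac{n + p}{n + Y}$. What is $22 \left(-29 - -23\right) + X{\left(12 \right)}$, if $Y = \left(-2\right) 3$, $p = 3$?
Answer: $- \frac{259}{2} \approx -129.5$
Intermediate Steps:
$Y = -6$
$X{\left(n \right)} = \frac{3 + n}{-6 + n}$ ($X{\left(n \right)} = \frac{n + 3}{n - 6} = \frac{3 + n}{-6 + n}$)
$22 \left(-29 - -23\right) + X{\left(12 \right)} = 22 \left(-29 - -23\right) + \frac{3 + 12}{-6 + 12} = 22 \left(-29 + 23\right) + \frac{1}{6} \cdot 15 = 22 \left(-6\right) + \frac{1}{6} \cdot 15 = -132 + \frac{5}{2} = - \frac{259}{2}$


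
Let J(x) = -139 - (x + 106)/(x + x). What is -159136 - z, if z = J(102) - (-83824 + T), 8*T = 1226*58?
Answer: -23861011/102 ≈ -2.3393e+5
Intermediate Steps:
T = 17777/2 (T = (1226*58)/8 = (⅛)*71108 = 17777/2 ≈ 8888.5)
J(x) = -139 - (106 + x)/(2*x)
z = 7629139/102 (z = (-279/2 - 53/102) - (-83824 + 17777/2) = (-279/2 - 53*1/102) - 1*(-149871/2) = (-279/2 - 53/102) + 149871/2 = -7141/51 + 149871/2 = 7629139/102 ≈ 74796.)
-159136 - z = -159136 - 1*7629139/102 = -159136 - 7629139/102 = -23861011/102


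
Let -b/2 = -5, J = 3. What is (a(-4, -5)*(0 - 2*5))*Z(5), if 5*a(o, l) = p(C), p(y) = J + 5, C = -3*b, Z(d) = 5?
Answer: -80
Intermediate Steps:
b = 10 (b = -2*(-5) = 10)
C = -30 (C = -3*10 = -30)
p(y) = 8 (p(y) = 3 + 5 = 8)
a(o, l) = 8/5 (a(o, l) = (⅕)*8 = 8/5)
(a(-4, -5)*(0 - 2*5))*Z(5) = (8*(0 - 2*5)/5)*5 = (8*(0 - 10)/5)*5 = ((8/5)*(-10))*5 = -16*5 = -80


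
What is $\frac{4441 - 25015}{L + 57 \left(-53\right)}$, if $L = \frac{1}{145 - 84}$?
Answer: $\frac{627507}{92140} \approx 6.8104$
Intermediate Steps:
$L = \frac{1}{61} \approx 0.016393$
$\frac{4441 - 25015}{L + 57 \left(-53\right)} = \frac{4441 - 25015}{\frac{1}{61} + 57 \left(-53\right)} = - \frac{20574}{\frac{1}{61} - 3021} = - \frac{20574}{- \frac{184280}{61}} = \left(-20574\right) \left(- \frac{61}{184280}\right) = \frac{627507}{92140}$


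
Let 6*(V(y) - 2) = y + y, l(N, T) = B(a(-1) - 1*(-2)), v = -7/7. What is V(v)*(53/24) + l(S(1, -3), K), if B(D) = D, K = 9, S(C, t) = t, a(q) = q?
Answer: 337/72 ≈ 4.6806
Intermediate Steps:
v = -1 (v = -7*⅐ = -1)
l(N, T) = 1 (l(N, T) = -1 - 1*(-2) = -1 + 2 = 1)
V(y) = 2 + y/3 (V(y) = 2 + (y + y)/6 = 2 + (2*y)/6 = 2 + y/3)
V(v)*(53/24) + l(S(1, -3), K) = (2 + (⅓)*(-1))*(53/24) + 1 = (2 - ⅓)*(53*(1/24)) + 1 = (5/3)*(53/24) + 1 = 265/72 + 1 = 337/72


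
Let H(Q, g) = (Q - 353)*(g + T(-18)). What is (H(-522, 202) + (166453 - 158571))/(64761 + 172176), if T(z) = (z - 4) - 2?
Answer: -147868/236937 ≈ -0.62408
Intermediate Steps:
T(z) = -6 + z (T(z) = (-4 + z) - 2 = -6 + z)
H(Q, g) = (-353 + Q)*(-24 + g) (H(Q, g) = (Q - 353)*(g + (-6 - 18)) = (-353 + Q)*(g - 24) = (-353 + Q)*(-24 + g))
(H(-522, 202) + (166453 - 158571))/(64761 + 172176) = ((8472 - 353*202 - 24*(-522) - 522*202) + (166453 - 158571))/(64761 + 172176) = ((8472 - 71306 + 12528 - 105444) + 7882)/236937 = (-155750 + 7882)*(1/236937) = -147868*1/236937 = -147868/236937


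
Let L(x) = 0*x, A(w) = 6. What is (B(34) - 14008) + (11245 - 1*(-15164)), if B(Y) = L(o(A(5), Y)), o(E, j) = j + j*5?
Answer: 12401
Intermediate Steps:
o(E, j) = 6*j (o(E, j) = j + 5*j = 6*j)
L(x) = 0
B(Y) = 0
(B(34) - 14008) + (11245 - 1*(-15164)) = (0 - 14008) + (11245 - 1*(-15164)) = -14008 + (11245 + 15164) = -14008 + 26409 = 12401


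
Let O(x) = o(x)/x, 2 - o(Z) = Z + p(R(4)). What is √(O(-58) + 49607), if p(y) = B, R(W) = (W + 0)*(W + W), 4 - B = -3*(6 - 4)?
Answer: 3*√4635418/29 ≈ 222.72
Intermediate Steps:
B = 10 (B = 4 - (-3)*(6 - 4) = 4 - (-3)*2 = 4 - 1*(-6) = 4 + 6 = 10)
R(W) = 2*W² (R(W) = W*(2*W) = 2*W²)
p(y) = 10
o(Z) = -8 - Z (o(Z) = 2 - (Z + 10) = 2 - (10 + Z) = 2 + (-10 - Z) = -8 - Z)
O(x) = (-8 - x)/x
√(O(-58) + 49607) = √((-8 - 1*(-58))/(-58) + 49607) = √(-(-8 + 58)/58 + 49607) = √(-1/58*50 + 49607) = √(-25/29 + 49607) = √(1438578/29) = 3*√4635418/29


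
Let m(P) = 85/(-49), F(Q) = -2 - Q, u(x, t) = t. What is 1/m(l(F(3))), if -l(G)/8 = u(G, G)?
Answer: -49/85 ≈ -0.57647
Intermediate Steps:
l(G) = -8*G
m(P) = -85/49 (m(P) = 85*(-1/49) = -85/49)
1/m(l(F(3))) = 1/(-85/49) = -49/85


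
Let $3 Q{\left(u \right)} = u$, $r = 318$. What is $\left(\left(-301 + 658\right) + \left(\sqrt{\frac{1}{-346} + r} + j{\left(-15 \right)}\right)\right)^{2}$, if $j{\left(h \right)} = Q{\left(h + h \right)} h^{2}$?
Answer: $\frac{\left(654978 - \sqrt{38069342}\right)^{2}}{119716} \approx 3.5163 \cdot 10^{6}$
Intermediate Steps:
$Q{\left(u \right)} = \frac{u}{3}$
$j{\left(h \right)} = \frac{2 h^{3}}{3}$ ($j{\left(h \right)} = \frac{h + h}{3} h^{2} = \frac{2 h}{3} h^{2} = \frac{2 h^{3}}{3}$)
$\left(\left(-301 + 658\right) + \left(\sqrt{\frac{1}{-346} + r} + j{\left(-15 \right)}\right)\right)^{2} = \left(\left(-301 + 658\right) + \left(\sqrt{\frac{1}{-346} + 318} + \frac{2 \left(-15\right)^{3}}{3}\right)\right)^{2} = \left(357 + \left(\sqrt{- \frac{1}{346} + 318} + \frac{2}{3} \left(-3375\right)\right)\right)^{2} = \left(357 - \left(2250 - \sqrt{\frac{110027}{346}}\right)\right)^{2} = \left(357 - \left(2250 - \frac{\sqrt{38069342}}{346}\right)\right)^{2} = \left(-1893 + \frac{\sqrt{38069342}}{346}\right)^{2}$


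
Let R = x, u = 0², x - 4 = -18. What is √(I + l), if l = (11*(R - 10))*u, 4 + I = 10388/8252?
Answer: I*√11666265/2063 ≈ 1.6556*I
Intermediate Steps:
x = -14 (x = 4 - 18 = -14)
u = 0
R = -14
I = -5655/2063 (I = -4 + 10388/8252 = -4 + 10388*(1/8252) = -4 + 2597/2063 = -5655/2063 ≈ -2.7412)
l = 0 (l = (11*(-14 - 10))*0 = (11*(-24))*0 = -264*0 = 0)
√(I + l) = √(-5655/2063 + 0) = √(-5655/2063) = I*√11666265/2063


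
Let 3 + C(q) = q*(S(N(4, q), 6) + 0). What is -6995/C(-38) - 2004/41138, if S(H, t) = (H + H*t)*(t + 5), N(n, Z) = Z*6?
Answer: -162467881/2744418825 ≈ -0.059199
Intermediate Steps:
N(n, Z) = 6*Z
S(H, t) = (5 + t)*(H + H*t) (S(H, t) = (H + H*t)*(5 + t) = (5 + t)*(H + H*t))
C(q) = -3 + 462*q² (C(q) = -3 + q*((6*q)*(5 + 6² + 6*6) + 0) = -3 + q*((6*q)*(5 + 36 + 36) + 0) = -3 + q*((6*q)*77 + 0) = -3 + q*(462*q + 0) = -3 + q*(462*q) = -3 + 462*q²)
-6995/C(-38) - 2004/41138 = -6995/(-3 + 462*(-38)²) - 2004/41138 = -6995/(-3 + 462*1444) - 2004*1/41138 = -6995/(-3 + 667128) - 1002/20569 = -6995/667125 - 1002/20569 = -6995*1/667125 - 1002/20569 = -1399/133425 - 1002/20569 = -162467881/2744418825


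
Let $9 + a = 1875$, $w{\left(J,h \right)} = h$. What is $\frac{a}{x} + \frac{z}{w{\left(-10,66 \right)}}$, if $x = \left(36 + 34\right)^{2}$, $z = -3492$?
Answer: $- \frac{1415637}{26950} \approx -52.528$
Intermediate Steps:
$a = 1866$ ($a = -9 + 1875 = 1866$)
$x = 4900$ ($x = 70^{2} = 4900$)
$\frac{a}{x} + \frac{z}{w{\left(-10,66 \right)}} = \frac{1866}{4900} - \frac{3492}{66} = 1866 \cdot \frac{1}{4900} - \frac{582}{11} = \frac{933}{2450} - \frac{582}{11} = - \frac{1415637}{26950}$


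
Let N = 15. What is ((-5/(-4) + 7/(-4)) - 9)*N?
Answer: -285/2 ≈ -142.50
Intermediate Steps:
((-5/(-4) + 7/(-4)) - 9)*N = ((-5/(-4) + 7/(-4)) - 9)*15 = ((-5*(-¼) + 7*(-¼)) - 9)*15 = ((5/4 - 7/4) - 9)*15 = (-½ - 9)*15 = -19/2*15 = -285/2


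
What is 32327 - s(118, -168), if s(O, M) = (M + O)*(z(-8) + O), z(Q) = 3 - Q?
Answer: 38777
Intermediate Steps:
s(O, M) = (11 + O)*(M + O) (s(O, M) = (M + O)*((3 - 1*(-8)) + O) = (M + O)*((3 + 8) + O) = (M + O)*(11 + O) = (11 + O)*(M + O))
32327 - s(118, -168) = 32327 - (118² + 11*(-168) + 11*118 - 168*118) = 32327 - (13924 - 1848 + 1298 - 19824) = 32327 - 1*(-6450) = 32327 + 6450 = 38777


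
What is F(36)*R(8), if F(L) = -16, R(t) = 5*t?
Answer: -640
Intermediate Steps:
F(36)*R(8) = -80*8 = -16*40 = -640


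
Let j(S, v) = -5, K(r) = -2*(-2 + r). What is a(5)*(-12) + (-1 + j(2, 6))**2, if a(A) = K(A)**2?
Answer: -396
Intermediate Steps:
K(r) = 4 - 2*r
a(A) = (4 - 2*A)**2
a(5)*(-12) + (-1 + j(2, 6))**2 = (4*(-2 + 5)**2)*(-12) + (-1 - 5)**2 = (4*3**2)*(-12) + (-6)**2 = (4*9)*(-12) + 36 = 36*(-12) + 36 = -432 + 36 = -396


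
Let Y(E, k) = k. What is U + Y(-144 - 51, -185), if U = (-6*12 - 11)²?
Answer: 6704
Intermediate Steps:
U = 6889 (U = (-72 - 11)² = (-83)² = 6889)
U + Y(-144 - 51, -185) = 6889 - 185 = 6704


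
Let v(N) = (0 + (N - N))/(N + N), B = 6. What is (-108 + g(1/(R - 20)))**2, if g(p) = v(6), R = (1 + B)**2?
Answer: 11664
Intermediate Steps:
R = 49 (R = (1 + 6)**2 = 7**2 = 49)
v(N) = 0 (v(N) = (0 + 0)/((2*N)) = 0*(1/(2*N)) = 0)
g(p) = 0
(-108 + g(1/(R - 20)))**2 = (-108 + 0)**2 = (-108)**2 = 11664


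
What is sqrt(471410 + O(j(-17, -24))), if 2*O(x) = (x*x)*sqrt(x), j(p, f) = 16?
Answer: sqrt(471922) ≈ 686.97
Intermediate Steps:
O(x) = x**(5/2)/2 (O(x) = ((x*x)*sqrt(x))/2 = (x**2*sqrt(x))/2 = x**(5/2)/2)
sqrt(471410 + O(j(-17, -24))) = sqrt(471410 + 16**(5/2)/2) = sqrt(471410 + (1/2)*1024) = sqrt(471410 + 512) = sqrt(471922)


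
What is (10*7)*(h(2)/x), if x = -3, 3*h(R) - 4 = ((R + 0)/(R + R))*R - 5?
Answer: 0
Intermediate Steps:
h(R) = -⅓ + R/6 (h(R) = 4/3 + (((R + 0)/(R + R))*R - 5)/3 = 4/3 + ((R/((2*R)))*R - 5)/3 = 4/3 + ((R*(1/(2*R)))*R - 5)/3 = 4/3 + (R/2 - 5)/3 = 4/3 + (-5 + R/2)/3 = 4/3 + (-5/3 + R/6) = -⅓ + R/6)
(10*7)*(h(2)/x) = (10*7)*((-⅓ + (⅙)*2)/(-3)) = 70*((-⅓ + ⅓)*(-⅓)) = 70*(0*(-⅓)) = 70*0 = 0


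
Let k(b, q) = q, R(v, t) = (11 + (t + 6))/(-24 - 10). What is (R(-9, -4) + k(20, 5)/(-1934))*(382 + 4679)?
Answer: -32026008/16439 ≈ -1948.2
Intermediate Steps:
R(v, t) = -½ - t/34 (R(v, t) = (11 + (6 + t))/(-34) = (17 + t)*(-1/34) = -½ - t/34)
(R(-9, -4) + k(20, 5)/(-1934))*(382 + 4679) = ((-½ - 1/34*(-4)) + 5/(-1934))*(382 + 4679) = ((-½ + 2/17) + 5*(-1/1934))*5061 = (-13/34 - 5/1934)*5061 = -6328/16439*5061 = -32026008/16439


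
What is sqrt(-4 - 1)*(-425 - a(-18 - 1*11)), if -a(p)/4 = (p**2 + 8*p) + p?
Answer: 1895*I*sqrt(5) ≈ 4237.4*I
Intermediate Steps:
a(p) = -36*p - 4*p**2 (a(p) = -4*((p**2 + 8*p) + p) = -4*(p**2 + 9*p) = -36*p - 4*p**2)
sqrt(-4 - 1)*(-425 - a(-18 - 1*11)) = sqrt(-4 - 1)*(-425 - (-4)*(-18 - 1*11)*(9 + (-18 - 1*11))) = sqrt(-5)*(-425 - (-4)*(-18 - 11)*(9 + (-18 - 11))) = (I*sqrt(5))*(-425 - (-4)*(-29)*(9 - 29)) = (I*sqrt(5))*(-425 - (-4)*(-29)*(-20)) = (I*sqrt(5))*(-425 - 1*(-2320)) = (I*sqrt(5))*(-425 + 2320) = (I*sqrt(5))*1895 = 1895*I*sqrt(5)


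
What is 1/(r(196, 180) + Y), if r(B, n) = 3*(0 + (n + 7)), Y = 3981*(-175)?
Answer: -1/696114 ≈ -1.4365e-6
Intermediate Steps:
Y = -696675
r(B, n) = 21 + 3*n (r(B, n) = 3*(0 + (7 + n)) = 3*(7 + n) = 21 + 3*n)
1/(r(196, 180) + Y) = 1/((21 + 3*180) - 696675) = 1/((21 + 540) - 696675) = 1/(561 - 696675) = 1/(-696114) = -1/696114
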